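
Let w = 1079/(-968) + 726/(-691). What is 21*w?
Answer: -30415497/668888 ≈ -45.472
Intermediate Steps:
w = -1448357/668888 (w = 1079*(-1/968) + 726*(-1/691) = -1079/968 - 726/691 = -1448357/668888 ≈ -2.1653)
21*w = 21*(-1448357/668888) = -30415497/668888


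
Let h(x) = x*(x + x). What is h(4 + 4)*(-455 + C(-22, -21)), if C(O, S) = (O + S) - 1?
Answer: -63872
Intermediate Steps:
h(x) = 2*x**2 (h(x) = x*(2*x) = 2*x**2)
C(O, S) = -1 + O + S
h(4 + 4)*(-455 + C(-22, -21)) = (2*(4 + 4)**2)*(-455 + (-1 - 22 - 21)) = (2*8**2)*(-455 - 44) = (2*64)*(-499) = 128*(-499) = -63872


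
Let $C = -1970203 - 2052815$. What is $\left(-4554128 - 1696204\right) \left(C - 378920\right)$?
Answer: $27513573943416$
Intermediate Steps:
$C = -4023018$
$\left(-4554128 - 1696204\right) \left(C - 378920\right) = \left(-4554128 - 1696204\right) \left(-4023018 - 378920\right) = \left(-6250332\right) \left(-4401938\right) = 27513573943416$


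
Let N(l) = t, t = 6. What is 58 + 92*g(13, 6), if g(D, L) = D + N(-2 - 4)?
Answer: 1806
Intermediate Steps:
N(l) = 6
g(D, L) = 6 + D (g(D, L) = D + 6 = 6 + D)
58 + 92*g(13, 6) = 58 + 92*(6 + 13) = 58 + 92*19 = 58 + 1748 = 1806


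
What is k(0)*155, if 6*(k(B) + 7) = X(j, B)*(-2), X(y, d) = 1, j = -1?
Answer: -3410/3 ≈ -1136.7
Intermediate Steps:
k(B) = -22/3 (k(B) = -7 + (1*(-2))/6 = -7 + (1/6)*(-2) = -7 - 1/3 = -22/3)
k(0)*155 = -22/3*155 = -3410/3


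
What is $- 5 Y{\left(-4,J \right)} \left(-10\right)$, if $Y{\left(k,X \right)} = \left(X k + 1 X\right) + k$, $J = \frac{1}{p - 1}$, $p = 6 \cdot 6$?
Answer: $- \frac{1430}{7} \approx -204.29$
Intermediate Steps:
$p = 36$
$J = \frac{1}{35}$ ($J = \frac{1}{36 - 1} = \frac{1}{35} \approx 0.028571$)
$Y{\left(k,X \right)} = X + k + X k$ ($Y{\left(k,X \right)} = \left(X k + X\right) + k = \left(X + X k\right) + k = X + k + X k$)
$- 5 Y{\left(-4,J \right)} \left(-10\right) = - 5 \left(\frac{1}{35} - 4 + \frac{1}{35} \left(-4\right)\right) \left(-10\right) = - 5 \left(\frac{1}{35} - 4 - \frac{4}{35}\right) \left(-10\right) = \left(-5\right) \left(- \frac{143}{35}\right) \left(-10\right) = \frac{143}{7} \left(-10\right) = - \frac{1430}{7}$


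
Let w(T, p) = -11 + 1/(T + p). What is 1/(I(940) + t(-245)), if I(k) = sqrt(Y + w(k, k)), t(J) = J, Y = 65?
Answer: -65800/16106497 - 2*sqrt(47714870)/112745479 ≈ -0.0042078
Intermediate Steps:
I(k) = sqrt(65 + (1 - 22*k)/(2*k)) (I(k) = sqrt(65 + (1 - 11*k - 11*k)/(k + k)) = sqrt(65 + (1 - 22*k)/((2*k))) = sqrt(65 + (1/(2*k))*(1 - 22*k)) = sqrt(65 + (1 - 22*k)/(2*k)))
1/(I(940) + t(-245)) = 1/(sqrt(216 + 2/940)/2 - 245) = 1/(sqrt(216 + 2*(1/940))/2 - 245) = 1/(sqrt(216 + 1/470)/2 - 245) = 1/(sqrt(101521/470)/2 - 245) = 1/((sqrt(47714870)/470)/2 - 245) = 1/(sqrt(47714870)/940 - 245) = 1/(-245 + sqrt(47714870)/940)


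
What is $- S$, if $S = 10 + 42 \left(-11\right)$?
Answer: $452$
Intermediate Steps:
$S = -452$ ($S = 10 - 462 = -452$)
$- S = \left(-1\right) \left(-452\right) = 452$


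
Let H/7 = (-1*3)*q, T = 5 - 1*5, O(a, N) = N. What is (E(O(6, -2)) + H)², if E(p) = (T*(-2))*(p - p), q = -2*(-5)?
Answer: 44100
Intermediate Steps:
q = 10
T = 0 (T = 5 - 5 = 0)
E(p) = 0 (E(p) = (0*(-2))*(p - p) = 0*0 = 0)
H = -210 (H = 7*(-1*3*10) = 7*(-3*10) = 7*(-30) = -210)
(E(O(6, -2)) + H)² = (0 - 210)² = (-210)² = 44100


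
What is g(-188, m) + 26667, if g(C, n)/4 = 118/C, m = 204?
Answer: 1253231/47 ≈ 26665.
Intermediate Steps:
g(C, n) = 472/C (g(C, n) = 4*(118/C) = 472/C)
g(-188, m) + 26667 = 472/(-188) + 26667 = 472*(-1/188) + 26667 = -118/47 + 26667 = 1253231/47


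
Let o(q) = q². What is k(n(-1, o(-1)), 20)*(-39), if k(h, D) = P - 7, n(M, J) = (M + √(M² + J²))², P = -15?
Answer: 858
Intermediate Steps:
n(M, J) = (M + √(J² + M²))²
k(h, D) = -22 (k(h, D) = -15 - 7 = -22)
k(n(-1, o(-1)), 20)*(-39) = -22*(-39) = 858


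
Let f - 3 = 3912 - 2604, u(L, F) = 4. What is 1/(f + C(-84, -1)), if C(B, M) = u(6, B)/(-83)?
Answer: 83/108809 ≈ 0.00076280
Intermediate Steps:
C(B, M) = -4/83 (C(B, M) = 4/(-83) = 4*(-1/83) = -4/83)
f = 1311 (f = 3 + (3912 - 2604) = 3 + 1308 = 1311)
1/(f + C(-84, -1)) = 1/(1311 - 4/83) = 1/(108809/83) = 83/108809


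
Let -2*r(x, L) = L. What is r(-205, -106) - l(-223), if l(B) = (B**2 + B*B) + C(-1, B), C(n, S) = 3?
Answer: -99408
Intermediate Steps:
r(x, L) = -L/2
l(B) = 3 + 2*B**2 (l(B) = (B**2 + B*B) + 3 = (B**2 + B**2) + 3 = 2*B**2 + 3 = 3 + 2*B**2)
r(-205, -106) - l(-223) = -1/2*(-106) - (3 + 2*(-223)**2) = 53 - (3 + 2*49729) = 53 - (3 + 99458) = 53 - 1*99461 = 53 - 99461 = -99408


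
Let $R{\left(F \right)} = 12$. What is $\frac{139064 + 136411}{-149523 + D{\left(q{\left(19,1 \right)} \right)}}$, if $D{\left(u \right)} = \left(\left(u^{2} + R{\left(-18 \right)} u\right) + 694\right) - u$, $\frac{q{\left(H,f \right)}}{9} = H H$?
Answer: $\frac{275475}{10442911} \approx 0.026379$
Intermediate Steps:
$q{\left(H,f \right)} = 9 H^{2}$ ($q{\left(H,f \right)} = 9 H H = 9 H^{2}$)
$D{\left(u \right)} = 694 + u^{2} + 11 u$ ($D{\left(u \right)} = \left(\left(u^{2} + 12 u\right) + 694\right) - u = \left(694 + u^{2} + 12 u\right) - u = 694 + u^{2} + 11 u$)
$\frac{139064 + 136411}{-149523 + D{\left(q{\left(19,1 \right)} \right)}} = \frac{139064 + 136411}{-149523 + \left(694 + \left(9 \cdot 19^{2}\right)^{2} + 11 \cdot 9 \cdot 19^{2}\right)} = \frac{275475}{-149523 + \left(694 + \left(9 \cdot 361\right)^{2} + 11 \cdot 9 \cdot 361\right)} = \frac{275475}{-149523 + \left(694 + 3249^{2} + 11 \cdot 3249\right)} = \frac{275475}{-149523 + \left(694 + 10556001 + 35739\right)} = \frac{275475}{-149523 + 10592434} = \frac{275475}{10442911}$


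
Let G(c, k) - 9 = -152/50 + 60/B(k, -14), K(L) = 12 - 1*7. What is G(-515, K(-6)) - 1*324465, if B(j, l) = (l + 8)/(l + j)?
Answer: -8109226/25 ≈ -3.2437e+5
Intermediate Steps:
K(L) = 5 (K(L) = 12 - 7 = 5)
B(j, l) = (8 + l)/(j + l)
G(c, k) = 3649/25 - 10*k (G(c, k) = 9 + (-152/50 + 60/(((8 - 14)/(k - 14)))) = 9 + (-152*1/50 + 60/((-6/(-14 + k)))) = 9 + (-76/25 + 60/((-6/(-14 + k)))) = 9 + (-76/25 + 60*(7/3 - k/6)) = 9 + (-76/25 + (140 - 10*k)) = 9 + (3424/25 - 10*k) = 3649/25 - 10*k)
G(-515, K(-6)) - 1*324465 = (3649/25 - 10*5) - 1*324465 = (3649/25 - 50) - 324465 = 2399/25 - 324465 = -8109226/25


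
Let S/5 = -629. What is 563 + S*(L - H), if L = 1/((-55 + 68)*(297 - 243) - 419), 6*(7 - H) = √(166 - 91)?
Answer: 6386429/283 - 15725*√3/6 ≈ 18027.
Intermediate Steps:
S = -3145 (S = 5*(-629) = -3145)
H = 7 - 5*√3/6 (H = 7 - √(166 - 91)/6 = 7 - 5*√3/6 ≈ 5.5566)
L = 1/283 (L = 1/(13*54 - 419) = 1/(702 - 419) = 1/283 ≈ 0.0035336)
563 + S*(L - H) = 563 - 3145*(1/283 - (7 - 5*√3/6)) = 563 - 3145*(1/283 + (-7 + 5*√3/6)) = 563 - 3145*(-1980/283 + 5*√3/6) = 563 + (6227100/283 - 15725*√3/6) = 6386429/283 - 15725*√3/6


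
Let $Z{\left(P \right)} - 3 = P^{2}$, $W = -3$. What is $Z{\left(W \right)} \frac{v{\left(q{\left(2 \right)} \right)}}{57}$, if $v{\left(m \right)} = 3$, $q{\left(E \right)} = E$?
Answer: $\frac{12}{19} \approx 0.63158$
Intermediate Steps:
$Z{\left(P \right)} = 3 + P^{2}$
$Z{\left(W \right)} \frac{v{\left(q{\left(2 \right)} \right)}}{57} = \left(3 + \left(-3\right)^{2}\right) \frac{3}{57} = \left(3 + 9\right) 3 \cdot \frac{1}{57} = 12 \cdot \frac{1}{19} = \frac{12}{19}$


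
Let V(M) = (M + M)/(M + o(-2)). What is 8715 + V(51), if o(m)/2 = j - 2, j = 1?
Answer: 427137/49 ≈ 8717.1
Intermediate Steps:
o(m) = -2 (o(m) = 2*(1 - 2) = 2*(-1) = -2)
V(M) = 2*M/(-2 + M) (V(M) = (M + M)/(M - 2) = (2*M)/(-2 + M) = 2*M/(-2 + M))
8715 + V(51) = 8715 + 2*51/(-2 + 51) = 8715 + 2*51/49 = 8715 + 2*51*(1/49) = 8715 + 102/49 = 427137/49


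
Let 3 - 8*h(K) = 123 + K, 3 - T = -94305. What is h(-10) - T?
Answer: -377287/4 ≈ -94322.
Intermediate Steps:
T = 94308 (T = 3 - 1*(-94305) = 3 + 94305 = 94308)
h(K) = -15 - K/8 (h(K) = 3/8 - (123 + K)/8 = 3/8 + (-123/8 - K/8) = -15 - K/8)
h(-10) - T = (-15 - ⅛*(-10)) - 1*94308 = (-15 + 5/4) - 94308 = -55/4 - 94308 = -377287/4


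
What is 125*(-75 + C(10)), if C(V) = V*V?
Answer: 3125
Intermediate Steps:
C(V) = V**2
125*(-75 + C(10)) = 125*(-75 + 10**2) = 125*(-75 + 100) = 125*25 = 3125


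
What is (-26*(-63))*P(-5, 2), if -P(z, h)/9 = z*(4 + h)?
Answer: 442260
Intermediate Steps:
P(z, h) = -9*z*(4 + h)
(-26*(-63))*P(-5, 2) = (-26*(-63))*(-9*(-5)*(4 + 2)) = 1638*(-9*(-5)*6) = 1638*270 = 442260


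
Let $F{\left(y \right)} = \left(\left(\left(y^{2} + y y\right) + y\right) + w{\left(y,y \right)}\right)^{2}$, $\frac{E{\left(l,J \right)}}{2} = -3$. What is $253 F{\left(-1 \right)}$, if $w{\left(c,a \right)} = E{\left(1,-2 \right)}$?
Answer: $6325$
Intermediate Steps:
$E{\left(l,J \right)} = -6$ ($E{\left(l,J \right)} = 2 \left(-3\right) = -6$)
$w{\left(c,a \right)} = -6$
$F{\left(y \right)} = \left(-6 + y + 2 y^{2}\right)^{2}$ ($F{\left(y \right)} = \left(\left(\left(y^{2} + y y\right) + y\right) - 6\right)^{2} = \left(\left(\left(y^{2} + y^{2}\right) + y\right) - 6\right)^{2} = \left(\left(2 y^{2} + y\right) - 6\right)^{2} = \left(\left(y + 2 y^{2}\right) - 6\right)^{2} = \left(-6 + y + 2 y^{2}\right)^{2}$)
$253 F{\left(-1 \right)} = 253 \left(-6 - 1 + 2 \left(-1\right)^{2}\right)^{2} = 253 \left(-6 - 1 + 2 \cdot 1\right)^{2} = 253 \left(-6 - 1 + 2\right)^{2} = 253 \left(-5\right)^{2} = 253 \cdot 25 = 6325$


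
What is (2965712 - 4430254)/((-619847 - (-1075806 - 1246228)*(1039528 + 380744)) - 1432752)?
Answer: -1464542/3297917820649 ≈ -4.4408e-7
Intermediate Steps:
(2965712 - 4430254)/((-619847 - (-1075806 - 1246228)*(1039528 + 380744)) - 1432752) = -1464542/((-619847 - (-2322034)*1420272) - 1432752) = -1464542/((-619847 - 1*(-3297919873248)) - 1432752) = -1464542/((-619847 + 3297919873248) - 1432752) = -1464542/(3297919253401 - 1432752) = -1464542/3297917820649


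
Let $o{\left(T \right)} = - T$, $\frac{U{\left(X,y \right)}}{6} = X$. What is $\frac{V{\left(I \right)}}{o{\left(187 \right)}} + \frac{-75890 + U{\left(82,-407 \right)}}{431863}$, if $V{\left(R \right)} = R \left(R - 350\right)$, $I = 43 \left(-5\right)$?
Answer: $- \frac{52474657351}{80758381} \approx -649.77$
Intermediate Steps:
$U{\left(X,y \right)} = 6 X$
$I = -215$
$V{\left(R \right)} = R \left(-350 + R\right)$
$\frac{V{\left(I \right)}}{o{\left(187 \right)}} + \frac{-75890 + U{\left(82,-407 \right)}}{431863} = \frac{\left(-215\right) \left(-350 - 215\right)}{\left(-1\right) 187} + \frac{-75890 + 6 \cdot 82}{431863} = \frac{\left(-215\right) \left(-565\right)}{-187} + \left(-75890 + 492\right) \frac{1}{431863} = 121475 \left(- \frac{1}{187}\right) - \frac{75398}{431863} = - \frac{121475}{187} - \frac{75398}{431863} = - \frac{52474657351}{80758381}$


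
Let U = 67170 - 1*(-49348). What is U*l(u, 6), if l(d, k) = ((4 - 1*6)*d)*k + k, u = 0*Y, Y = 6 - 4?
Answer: 699108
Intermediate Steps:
Y = 2
U = 116518 (U = 67170 + 49348 = 116518)
u = 0 (u = 0*2 = 0)
l(d, k) = k - 2*d*k (l(d, k) = ((4 - 6)*d)*k + k = (-2*d)*k + k = -2*d*k + k = k - 2*d*k)
U*l(u, 6) = 116518*(6*(1 - 2*0)) = 116518*(6*(1 + 0)) = 116518*(6*1) = 116518*6 = 699108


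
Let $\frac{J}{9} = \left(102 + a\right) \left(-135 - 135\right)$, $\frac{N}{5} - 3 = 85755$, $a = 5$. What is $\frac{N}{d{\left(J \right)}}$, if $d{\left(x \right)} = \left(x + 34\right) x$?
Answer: $\frac{14293}{2253211992} \approx 6.3434 \cdot 10^{-6}$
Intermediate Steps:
$N = 428790$ ($N = 15 + 5 \cdot 85755 = 15 + 428775 = 428790$)
$J = -260010$ ($J = 9 \left(102 + 5\right) \left(-135 - 135\right) = 9 \cdot 107 \left(-270\right) = 9 \left(-28890\right) = -260010$)
$d{\left(x \right)} = x \left(34 + x\right)$ ($d{\left(x \right)} = \left(34 + x\right) x = x \left(34 + x\right)$)
$\frac{N}{d{\left(J \right)}} = \frac{428790}{\left(-260010\right) \left(34 - 260010\right)} = \frac{428790}{\left(-260010\right) \left(-259976\right)} = \frac{428790}{67596359760} = 428790 \cdot \frac{1}{67596359760} = \frac{14293}{2253211992}$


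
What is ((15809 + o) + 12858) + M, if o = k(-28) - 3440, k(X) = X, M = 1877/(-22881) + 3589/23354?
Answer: 13465448346377/534362874 ≈ 25199.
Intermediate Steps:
M = 38284451/534362874 (M = 1877*(-1/22881) + 3589*(1/23354) = -1877/22881 + 3589/23354 = 38284451/534362874 ≈ 0.071645)
o = -3468 (o = -28 - 3440 = -3468)
((15809 + o) + 12858) + M = ((15809 - 3468) + 12858) + 38284451/534362874 = (12341 + 12858) + 38284451/534362874 = 25199 + 38284451/534362874 = 13465448346377/534362874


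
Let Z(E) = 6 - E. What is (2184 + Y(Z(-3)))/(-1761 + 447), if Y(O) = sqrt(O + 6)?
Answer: -364/219 - sqrt(15)/1314 ≈ -1.6650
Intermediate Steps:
Y(O) = sqrt(6 + O)
(2184 + Y(Z(-3)))/(-1761 + 447) = (2184 + sqrt(6 + (6 - 1*(-3))))/(-1761 + 447) = (2184 + sqrt(6 + (6 + 3)))/(-1314) = (2184 + sqrt(6 + 9))*(-1/1314) = (2184 + sqrt(15))*(-1/1314) = -364/219 - sqrt(15)/1314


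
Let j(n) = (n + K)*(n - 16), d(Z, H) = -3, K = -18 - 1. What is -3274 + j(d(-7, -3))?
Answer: -2856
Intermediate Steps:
K = -19
j(n) = (-19 + n)*(-16 + n) (j(n) = (n - 19)*(n - 16) = (-19 + n)*(-16 + n))
-3274 + j(d(-7, -3)) = -3274 + (304 + (-3)**2 - 35*(-3)) = -3274 + (304 + 9 + 105) = -3274 + 418 = -2856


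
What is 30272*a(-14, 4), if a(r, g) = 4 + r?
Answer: -302720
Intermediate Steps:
30272*a(-14, 4) = 30272*(4 - 14) = 30272*(-10) = -302720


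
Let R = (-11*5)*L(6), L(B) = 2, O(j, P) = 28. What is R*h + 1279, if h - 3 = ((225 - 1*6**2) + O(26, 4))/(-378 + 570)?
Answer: 79169/96 ≈ 824.68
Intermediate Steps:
R = -110 (R = -11*5*2 = -55*2 = -110)
h = 793/192 (h = 3 + ((225 - 1*6**2) + 28)/(-378 + 570) = 3 + ((225 - 1*36) + 28)/192 = 3 + ((225 - 36) + 28)*(1/192) = 3 + (189 + 28)*(1/192) = 3 + 217*(1/192) = 3 + 217/192 = 793/192 ≈ 4.1302)
R*h + 1279 = -110*793/192 + 1279 = -43615/96 + 1279 = 79169/96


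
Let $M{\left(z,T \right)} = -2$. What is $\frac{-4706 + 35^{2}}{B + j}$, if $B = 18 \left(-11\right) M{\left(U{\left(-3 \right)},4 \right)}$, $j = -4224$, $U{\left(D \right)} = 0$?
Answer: $\frac{3481}{3828} \approx 0.90935$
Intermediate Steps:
$B = 396$ ($B = 18 \left(-11\right) \left(-2\right) = \left(-198\right) \left(-2\right) = 396$)
$\frac{-4706 + 35^{2}}{B + j} = \frac{-4706 + 35^{2}}{396 - 4224} = \frac{-4706 + 1225}{-3828} = \left(-3481\right) \left(- \frac{1}{3828}\right) = \frac{3481}{3828}$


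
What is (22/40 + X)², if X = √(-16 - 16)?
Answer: -12679/400 + 22*I*√2/5 ≈ -31.698 + 6.2225*I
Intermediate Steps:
X = 4*I*√2 (X = √(-32) = 4*I*√2 ≈ 5.6569*I)
(22/40 + X)² = (22/40 + 4*I*√2)² = (22*(1/40) + 4*I*√2)² = (11/20 + 4*I*√2)²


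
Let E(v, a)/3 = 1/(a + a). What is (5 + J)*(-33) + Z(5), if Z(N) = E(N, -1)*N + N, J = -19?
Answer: 919/2 ≈ 459.50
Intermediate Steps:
E(v, a) = 3/(2*a) (E(v, a) = 3/(a + a) = 3/((2*a)) = 3*(1/(2*a)) = 3/(2*a))
Z(N) = -N/2 (Z(N) = ((3/2)/(-1))*N + N = ((3/2)*(-1))*N + N = -3*N/2 + N = -N/2)
(5 + J)*(-33) + Z(5) = (5 - 19)*(-33) - ½*5 = -14*(-33) - 5/2 = 462 - 5/2 = 919/2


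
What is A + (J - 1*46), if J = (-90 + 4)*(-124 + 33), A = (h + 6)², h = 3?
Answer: 7861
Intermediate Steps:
A = 81 (A = (3 + 6)² = 9² = 81)
J = 7826 (J = -86*(-91) = 7826)
A + (J - 1*46) = 81 + (7826 - 1*46) = 81 + (7826 - 46) = 81 + 7780 = 7861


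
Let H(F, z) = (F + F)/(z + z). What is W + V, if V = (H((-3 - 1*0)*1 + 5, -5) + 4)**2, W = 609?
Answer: 15549/25 ≈ 621.96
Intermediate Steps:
H(F, z) = F/z (H(F, z) = (2*F)/((2*z)) = (2*F)*(1/(2*z)) = F/z)
V = 324/25 (V = (((-3 - 1*0)*1 + 5)/(-5) + 4)**2 = (((-3 + 0)*1 + 5)*(-1/5) + 4)**2 = ((-3*1 + 5)*(-1/5) + 4)**2 = ((-3 + 5)*(-1/5) + 4)**2 = (2*(-1/5) + 4)**2 = (-2/5 + 4)**2 = (18/5)**2 = 324/25 ≈ 12.960)
W + V = 609 + 324/25 = 15549/25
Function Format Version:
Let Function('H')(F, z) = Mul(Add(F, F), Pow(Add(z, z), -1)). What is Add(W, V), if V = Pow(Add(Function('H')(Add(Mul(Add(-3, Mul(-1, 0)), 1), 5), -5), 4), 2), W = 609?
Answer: Rational(15549, 25) ≈ 621.96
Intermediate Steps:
Function('H')(F, z) = Mul(F, Pow(z, -1)) (Function('H')(F, z) = Mul(Mul(2, F), Pow(Mul(2, z), -1)) = Mul(Mul(2, F), Mul(Rational(1, 2), Pow(z, -1))) = Mul(F, Pow(z, -1)))
V = Rational(324, 25) (V = Pow(Add(Mul(Add(Mul(Add(-3, Mul(-1, 0)), 1), 5), Pow(-5, -1)), 4), 2) = Pow(Add(Mul(Add(Mul(Add(-3, 0), 1), 5), Rational(-1, 5)), 4), 2) = Pow(Add(Mul(Add(Mul(-3, 1), 5), Rational(-1, 5)), 4), 2) = Pow(Add(Mul(Add(-3, 5), Rational(-1, 5)), 4), 2) = Pow(Add(Mul(2, Rational(-1, 5)), 4), 2) = Pow(Add(Rational(-2, 5), 4), 2) = Pow(Rational(18, 5), 2) = Rational(324, 25) ≈ 12.960)
Add(W, V) = Add(609, Rational(324, 25)) = Rational(15549, 25)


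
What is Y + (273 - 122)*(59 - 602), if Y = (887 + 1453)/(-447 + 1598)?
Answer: -94371603/1151 ≈ -81991.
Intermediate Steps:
Y = 2340/1151 ≈ 2.0330
Y + (273 - 122)*(59 - 602) = 2340/1151 + (273 - 122)*(59 - 602) = 2340/1151 + 151*(-543) = 2340/1151 - 81993 = -94371603/1151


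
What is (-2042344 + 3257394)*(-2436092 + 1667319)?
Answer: -934097633650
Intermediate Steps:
(-2042344 + 3257394)*(-2436092 + 1667319) = 1215050*(-768773) = -934097633650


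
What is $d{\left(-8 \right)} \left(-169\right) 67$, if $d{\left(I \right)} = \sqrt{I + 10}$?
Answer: $- 11323 \sqrt{2} \approx -16013.0$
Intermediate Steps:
$d{\left(I \right)} = \sqrt{10 + I}$
$d{\left(-8 \right)} \left(-169\right) 67 = \sqrt{10 - 8} \left(-169\right) 67 = \sqrt{2} \left(-169\right) 67 = - 169 \sqrt{2} \cdot 67 = - 11323 \sqrt{2}$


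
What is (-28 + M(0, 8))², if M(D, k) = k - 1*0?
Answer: 400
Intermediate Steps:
M(D, k) = k (M(D, k) = k + 0 = k)
(-28 + M(0, 8))² = (-28 + 8)² = (-20)² = 400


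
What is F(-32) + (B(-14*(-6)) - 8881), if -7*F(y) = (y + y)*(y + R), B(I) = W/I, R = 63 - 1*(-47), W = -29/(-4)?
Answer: -392053/48 ≈ -8167.8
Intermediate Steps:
W = 29/4 (W = -29*(-¼) = 29/4 ≈ 7.2500)
R = 110 (R = 63 + 47 = 110)
B(I) = 29/(4*I)
F(y) = -2*y*(110 + y)/7 (F(y) = -(y + y)*(y + 110)/7 = -2*y*(110 + y)/7)
F(-32) + (B(-14*(-6)) - 8881) = -2/7*(-32)*(110 - 32) + (29/(4*((-14*(-6)))) - 8881) = -2/7*(-32)*78 + ((29/4)/84 - 8881) = 4992/7 + ((29/4)*(1/84) - 8881) = 4992/7 + (29/336 - 8881) = 4992/7 - 2983987/336 = -392053/48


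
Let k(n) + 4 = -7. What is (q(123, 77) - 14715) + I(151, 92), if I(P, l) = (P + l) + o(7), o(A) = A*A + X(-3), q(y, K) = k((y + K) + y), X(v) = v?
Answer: -14437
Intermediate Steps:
k(n) = -11 (k(n) = -4 - 7 = -11)
q(y, K) = -11
o(A) = -3 + A² (o(A) = A*A - 3 = A² - 3 = -3 + A²)
I(P, l) = 46 + P + l (I(P, l) = (P + l) + (-3 + 7²) = (P + l) + (-3 + 49) = (P + l) + 46 = 46 + P + l)
(q(123, 77) - 14715) + I(151, 92) = (-11 - 14715) + (46 + 151 + 92) = -14726 + 289 = -14437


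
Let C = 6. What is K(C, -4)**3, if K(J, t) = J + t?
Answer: 8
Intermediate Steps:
K(C, -4)**3 = (6 - 4)**3 = 2**3 = 8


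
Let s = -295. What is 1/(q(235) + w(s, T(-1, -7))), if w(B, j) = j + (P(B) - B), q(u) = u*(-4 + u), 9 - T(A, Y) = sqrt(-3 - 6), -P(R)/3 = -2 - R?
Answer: 53710/2884764109 + 3*I/2884764109 ≈ 1.8619e-5 + 1.0399e-9*I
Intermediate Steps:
P(R) = 6 + 3*R (P(R) = -3*(-2 - R) = 6 + 3*R)
T(A, Y) = 9 - 3*I (T(A, Y) = 9 - sqrt(-3 - 6) = 9 - sqrt(-9) = 9 - 3*I)
w(B, j) = 6 + j + 2*B (w(B, j) = j + ((6 + 3*B) - B) = j + (6 + 2*B) = 6 + j + 2*B)
1/(q(235) + w(s, T(-1, -7))) = 1/(235*(-4 + 235) + (6 + (9 - 3*I) + 2*(-295))) = 1/(235*231 + (6 + (9 - 3*I) - 590)) = 1/(54285 + (-575 - 3*I)) = 1/(53710 - 3*I) = (53710 + 3*I)/2884764109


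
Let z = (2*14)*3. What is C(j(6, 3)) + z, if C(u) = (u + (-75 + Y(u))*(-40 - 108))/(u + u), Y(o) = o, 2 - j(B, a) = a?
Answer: -11079/2 ≈ -5539.5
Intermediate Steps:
j(B, a) = 2 - a
z = 84 (z = 28*3 = 84)
C(u) = (11100 - 147*u)/(2*u) (C(u) = (u + (-75 + u)*(-40 - 108))/(u + u) = (u + (-75 + u)*(-148))/((2*u)) = (u + (11100 - 148*u))*(1/(2*u)) = (11100 - 147*u)*(1/(2*u)) = (11100 - 147*u)/(2*u))
C(j(6, 3)) + z = (-147/2 + 5550/(2 - 1*3)) + 84 = (-147/2 + 5550/(2 - 3)) + 84 = (-147/2 + 5550/(-1)) + 84 = (-147/2 + 5550*(-1)) + 84 = (-147/2 - 5550) + 84 = -11247/2 + 84 = -11079/2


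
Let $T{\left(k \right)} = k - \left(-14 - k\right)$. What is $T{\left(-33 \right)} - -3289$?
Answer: $3237$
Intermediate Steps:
$T{\left(k \right)} = 14 + 2 k$ ($T{\left(k \right)} = k + \left(14 + k\right) = 14 + 2 k$)
$T{\left(-33 \right)} - -3289 = \left(14 + 2 \left(-33\right)\right) - -3289 = \left(14 - 66\right) + 3289 = -52 + 3289 = 3237$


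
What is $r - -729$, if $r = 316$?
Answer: $1045$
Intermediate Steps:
$r - -729 = 316 - -729 = 316 + 729 = 1045$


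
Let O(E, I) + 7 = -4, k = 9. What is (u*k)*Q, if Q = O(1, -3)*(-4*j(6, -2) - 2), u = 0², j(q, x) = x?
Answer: 0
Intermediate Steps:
O(E, I) = -11 (O(E, I) = -7 - 4 = -11)
u = 0
Q = -66 (Q = -11*(-4*(-2) - 2) = -11*(8 - 2) = -11*6 = -66)
(u*k)*Q = (0*9)*(-66) = 0*(-66) = 0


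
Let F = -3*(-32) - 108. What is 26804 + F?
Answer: 26792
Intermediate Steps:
F = -12 (F = 96 - 108 = -12)
26804 + F = 26804 - 12 = 26792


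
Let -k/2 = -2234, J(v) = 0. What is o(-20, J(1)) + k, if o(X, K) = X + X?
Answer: 4428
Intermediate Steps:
o(X, K) = 2*X
k = 4468 (k = -2*(-2234) = 4468)
o(-20, J(1)) + k = 2*(-20) + 4468 = -40 + 4468 = 4428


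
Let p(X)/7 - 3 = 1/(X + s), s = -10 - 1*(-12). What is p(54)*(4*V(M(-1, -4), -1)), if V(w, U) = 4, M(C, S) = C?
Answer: 338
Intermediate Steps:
s = 2 (s = -10 + 12 = 2)
p(X) = 21 + 7/(2 + X) (p(X) = 21 + 7/(X + 2) = 21 + 7/(2 + X))
p(54)*(4*V(M(-1, -4), -1)) = (7*(7 + 3*54)/(2 + 54))*(4*4) = (7*(7 + 162)/56)*16 = (7*(1/56)*169)*16 = (169/8)*16 = 338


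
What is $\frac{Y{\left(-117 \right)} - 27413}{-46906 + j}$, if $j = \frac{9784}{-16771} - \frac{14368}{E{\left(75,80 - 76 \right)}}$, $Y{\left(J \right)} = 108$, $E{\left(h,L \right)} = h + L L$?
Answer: $\frac{969112235}{1670417766} \approx 0.58016$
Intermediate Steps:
$E{\left(h,L \right)} = h + L^{2}$
$j = - \frac{241856072}{1526161}$ ($j = \frac{9784}{-16771} - \frac{14368}{75 + \left(80 - 76\right)^{2}} = 9784 \left(- \frac{1}{16771}\right) - \frac{14368}{75 + \left(80 - 76\right)^{2}} = - \frac{9784}{16771} - \frac{14368}{75 + 4^{2}} = - \frac{9784}{16771} - \frac{14368}{75 + 16} = - \frac{9784}{16771} - \frac{14368}{91} = - \frac{241856072}{1526161} \approx -158.47$)
$\frac{Y{\left(-117 \right)} - 27413}{-46906 + j} = \frac{108 - 27413}{-46906 - \frac{241856072}{1526161}} = - \frac{27305}{- \frac{71827963938}{1526161}} = \left(-27305\right) \left(- \frac{1526161}{71827963938}\right) = \frac{969112235}{1670417766}$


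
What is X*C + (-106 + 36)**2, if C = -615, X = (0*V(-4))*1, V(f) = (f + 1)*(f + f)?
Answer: 4900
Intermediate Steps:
V(f) = 2*f*(1 + f) (V(f) = (1 + f)*(2*f) = 2*f*(1 + f))
X = 0 (X = (0*(2*(-4)*(1 - 4)))*1 = (0*(2*(-4)*(-3)))*1 = (0*24)*1 = 0*1 = 0)
X*C + (-106 + 36)**2 = 0*(-615) + (-106 + 36)**2 = 0 + (-70)**2 = 0 + 4900 = 4900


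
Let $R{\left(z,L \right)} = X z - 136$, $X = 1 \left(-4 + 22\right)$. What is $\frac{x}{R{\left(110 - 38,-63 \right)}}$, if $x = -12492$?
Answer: $- \frac{3123}{290} \approx -10.769$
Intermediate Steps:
$X = 18$ ($X = 1 \cdot 18 = 18$)
$R{\left(z,L \right)} = -136 + 18 z$ ($R{\left(z,L \right)} = 18 z - 136 = -136 + 18 z$)
$\frac{x}{R{\left(110 - 38,-63 \right)}} = - \frac{12492}{-136 + 18 \left(110 - 38\right)} = - \frac{12492}{-136 + 18 \cdot 72} = - \frac{12492}{-136 + 1296} = - \frac{12492}{1160} = \left(-12492\right) \frac{1}{1160} = - \frac{3123}{290}$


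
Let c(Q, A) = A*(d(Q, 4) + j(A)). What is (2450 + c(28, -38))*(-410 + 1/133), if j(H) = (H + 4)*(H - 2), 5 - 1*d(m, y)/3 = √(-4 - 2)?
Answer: 2715544200/133 - 327174*I*√6/7 ≈ 2.0418e+7 - 1.1449e+5*I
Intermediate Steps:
d(m, y) = 15 - 3*I*√6 (d(m, y) = 15 - 3*√(-4 - 2) = 15 - 3*I*√6)
j(H) = (-2 + H)*(4 + H) (j(H) = (4 + H)*(-2 + H) = (-2 + H)*(4 + H))
c(Q, A) = A*(7 + A² + 2*A - 3*I*√6) (c(Q, A) = A*((15 - 3*I*√6) + (-8 + A² + 2*A)) = A*(7 + A² + 2*A - 3*I*√6))
(2450 + c(28, -38))*(-410 + 1/133) = (2450 - 38*(7 + (-38)² + 2*(-38) - 3*I*√6))*(-410 + 1/133) = (2450 - 38*(7 + 1444 - 76 - 3*I*√6))*(-410 + 1/133) = (2450 - 38*(1375 - 3*I*√6))*(-54529/133) = (2450 + (-52250 + 114*I*√6))*(-54529/133) = (-49800 + 114*I*√6)*(-54529/133) = 2715544200/133 - 327174*I*√6/7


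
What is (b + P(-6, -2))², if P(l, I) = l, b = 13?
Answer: 49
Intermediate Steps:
(b + P(-6, -2))² = (13 - 6)² = 7² = 49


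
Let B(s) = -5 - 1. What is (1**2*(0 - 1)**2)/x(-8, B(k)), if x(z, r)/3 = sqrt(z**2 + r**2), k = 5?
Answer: 1/30 ≈ 0.033333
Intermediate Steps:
B(s) = -6
x(z, r) = 3*sqrt(r**2 + z**2) (x(z, r) = 3*sqrt(z**2 + r**2) = 3*sqrt(r**2 + z**2))
(1**2*(0 - 1)**2)/x(-8, B(k)) = (1**2*(0 - 1)**2)/((3*sqrt((-6)**2 + (-8)**2))) = (1*(-1)**2)/((3*sqrt(36 + 64))) = (1*1)/((3*sqrt(100))) = 1/(3*10) = 1/30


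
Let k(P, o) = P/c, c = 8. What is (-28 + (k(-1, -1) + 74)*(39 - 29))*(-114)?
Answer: -162051/2 ≈ -81026.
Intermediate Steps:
k(P, o) = P/8
(-28 + (k(-1, -1) + 74)*(39 - 29))*(-114) = (-28 + ((⅛)*(-1) + 74)*(39 - 29))*(-114) = (-28 + (-⅛ + 74)*10)*(-114) = (-28 + (591/8)*10)*(-114) = (-28 + 2955/4)*(-114) = (2843/4)*(-114) = -162051/2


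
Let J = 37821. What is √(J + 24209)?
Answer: √62030 ≈ 249.06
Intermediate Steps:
√(J + 24209) = √(37821 + 24209) = √62030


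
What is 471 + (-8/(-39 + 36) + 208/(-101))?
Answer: 142897/303 ≈ 471.61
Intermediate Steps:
471 + (-8/(-39 + 36) + 208/(-101)) = 471 + (-8/(-3) + 208*(-1/101)) = 471 + (-8*(-⅓) - 208/101) = 471 + (8/3 - 208/101) = 471 + 184/303 = 142897/303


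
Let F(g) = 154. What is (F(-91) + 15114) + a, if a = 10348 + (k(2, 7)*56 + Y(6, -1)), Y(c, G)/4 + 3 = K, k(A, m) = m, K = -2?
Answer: 25988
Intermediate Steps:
Y(c, G) = -20 (Y(c, G) = -12 + 4*(-2) = -12 - 8 = -20)
a = 10720 (a = 10348 + (7*56 - 20) = 10348 + (392 - 20) = 10348 + 372 = 10720)
(F(-91) + 15114) + a = (154 + 15114) + 10720 = 15268 + 10720 = 25988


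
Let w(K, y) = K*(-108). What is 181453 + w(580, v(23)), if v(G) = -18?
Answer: 118813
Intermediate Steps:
w(K, y) = -108*K
181453 + w(580, v(23)) = 181453 - 108*580 = 181453 - 62640 = 118813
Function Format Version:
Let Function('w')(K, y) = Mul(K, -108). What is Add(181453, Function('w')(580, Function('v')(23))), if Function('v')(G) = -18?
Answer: 118813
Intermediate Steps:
Function('w')(K, y) = Mul(-108, K)
Add(181453, Function('w')(580, Function('v')(23))) = Add(181453, Mul(-108, 580)) = Add(181453, -62640) = 118813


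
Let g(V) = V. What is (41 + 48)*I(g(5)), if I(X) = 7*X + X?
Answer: 3560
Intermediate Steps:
I(X) = 8*X
(41 + 48)*I(g(5)) = (41 + 48)*(8*5) = 89*40 = 3560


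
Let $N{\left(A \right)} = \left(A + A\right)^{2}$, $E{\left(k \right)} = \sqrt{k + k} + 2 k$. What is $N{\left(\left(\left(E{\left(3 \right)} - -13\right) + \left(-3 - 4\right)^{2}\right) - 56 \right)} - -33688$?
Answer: $34288 + 96 \sqrt{6} \approx 34523.0$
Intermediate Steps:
$E{\left(k \right)} = 2 k + \sqrt{2} \sqrt{k}$ ($E{\left(k \right)} = \sqrt{2 k} + 2 k = \sqrt{2} \sqrt{k} + 2 k = 2 k + \sqrt{2} \sqrt{k}$)
$N{\left(A \right)} = 4 A^{2}$ ($N{\left(A \right)} = \left(2 A\right)^{2} = 4 A^{2}$)
$N{\left(\left(\left(E{\left(3 \right)} - -13\right) + \left(-3 - 4\right)^{2}\right) - 56 \right)} - -33688 = 4 \left(\left(\left(\left(2 \cdot 3 + \sqrt{2} \sqrt{3}\right) - -13\right) + \left(-3 - 4\right)^{2}\right) - 56\right)^{2} - -33688 = 4 \left(\left(\left(\left(6 + \sqrt{6}\right) + 13\right) + \left(-7\right)^{2}\right) - 56\right)^{2} + 33688 = 4 \left(\left(\left(19 + \sqrt{6}\right) + 49\right) - 56\right)^{2} + 33688 = 4 \left(\left(68 + \sqrt{6}\right) - 56\right)^{2} + 33688 = 4 \left(12 + \sqrt{6}\right)^{2} + 33688 = 33688 + 4 \left(12 + \sqrt{6}\right)^{2}$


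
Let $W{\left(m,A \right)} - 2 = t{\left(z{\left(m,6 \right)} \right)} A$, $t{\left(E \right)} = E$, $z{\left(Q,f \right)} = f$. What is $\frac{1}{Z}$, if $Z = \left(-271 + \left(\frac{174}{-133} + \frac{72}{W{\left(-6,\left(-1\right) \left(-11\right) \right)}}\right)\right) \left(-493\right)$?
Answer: $\frac{133}{17785555} \approx 7.478 \cdot 10^{-6}$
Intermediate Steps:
$W{\left(m,A \right)} = 2 + 6 A$
$Z = \frac{17785555}{133}$ ($Z = \left(-271 + \left(\frac{174}{-133} + \frac{72}{2 + 6 \left(\left(-1\right) \left(-11\right)\right)}\right)\right) \left(-493\right) = \left(-271 + \left(174 \left(- \frac{1}{133}\right) + \frac{72}{2 + 6 \cdot 11}\right)\right) \left(-493\right) = \left(-271 - \left(\frac{174}{133} - \frac{72}{2 + 66}\right)\right) \left(-493\right) = \left(-271 - \left(\frac{174}{133} - \frac{72}{68}\right)\right) \left(-493\right) = \left(-271 + \left(- \frac{174}{133} + 72 \cdot \frac{1}{68}\right)\right) \left(-493\right) = \left(-271 + \left(- \frac{174}{133} + \frac{18}{17}\right)\right) \left(-493\right) = \left(-271 - \frac{564}{2261}\right) \left(-493\right) = \left(- \frac{613295}{2261}\right) \left(-493\right) = \frac{17785555}{133} \approx 1.3373 \cdot 10^{5}$)
$\frac{1}{Z} = \frac{1}{\frac{17785555}{133}} = \frac{133}{17785555}$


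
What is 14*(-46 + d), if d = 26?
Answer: -280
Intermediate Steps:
14*(-46 + d) = 14*(-46 + 26) = 14*(-20) = -280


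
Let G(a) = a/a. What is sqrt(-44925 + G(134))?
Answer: 2*I*sqrt(11231) ≈ 211.95*I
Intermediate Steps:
G(a) = 1
sqrt(-44925 + G(134)) = sqrt(-44925 + 1) = sqrt(-44924) = 2*I*sqrt(11231)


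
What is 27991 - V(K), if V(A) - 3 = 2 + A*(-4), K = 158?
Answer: 28618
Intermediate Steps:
V(A) = 5 - 4*A (V(A) = 3 + (2 + A*(-4)) = 3 + (2 - 4*A) = 5 - 4*A)
27991 - V(K) = 27991 - (5 - 4*158) = 27991 - (5 - 632) = 27991 - 1*(-627) = 27991 + 627 = 28618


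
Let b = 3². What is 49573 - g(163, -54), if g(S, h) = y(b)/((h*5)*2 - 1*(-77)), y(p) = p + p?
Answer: 22952317/463 ≈ 49573.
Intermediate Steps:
b = 9
y(p) = 2*p
g(S, h) = 18/(77 + 10*h) (g(S, h) = (2*9)/((h*5)*2 - 1*(-77)) = 18/((5*h)*2 + 77) = 18/(10*h + 77) = 18/(77 + 10*h))
49573 - g(163, -54) = 49573 - 18/(77 + 10*(-54)) = 49573 - 18/(77 - 540) = 49573 - 18/(-463) = 49573 - 18*(-1)/463 = 49573 - 1*(-18/463) = 49573 + 18/463 = 22952317/463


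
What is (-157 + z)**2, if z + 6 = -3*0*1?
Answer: 26569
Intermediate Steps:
z = -6 (z = -6 - 3*0*1 = -6 + 0*1 = -6 + 0 = -6)
(-157 + z)**2 = (-157 - 6)**2 = (-163)**2 = 26569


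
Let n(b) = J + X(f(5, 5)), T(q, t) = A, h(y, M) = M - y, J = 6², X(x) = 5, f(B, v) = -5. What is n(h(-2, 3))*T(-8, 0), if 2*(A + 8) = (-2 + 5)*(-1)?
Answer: -779/2 ≈ -389.50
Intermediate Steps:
J = 36
A = -19/2 (A = -8 + ((-2 + 5)*(-1))/2 = -8 + (3*(-1))/2 = -8 + (½)*(-3) = -8 - 3/2 = -19/2 ≈ -9.5000)
T(q, t) = -19/2
n(b) = 41 (n(b) = 36 + 5 = 41)
n(h(-2, 3))*T(-8, 0) = 41*(-19/2) = -779/2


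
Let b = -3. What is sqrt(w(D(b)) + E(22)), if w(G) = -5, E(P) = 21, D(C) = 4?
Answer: 4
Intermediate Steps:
sqrt(w(D(b)) + E(22)) = sqrt(-5 + 21) = sqrt(16) = 4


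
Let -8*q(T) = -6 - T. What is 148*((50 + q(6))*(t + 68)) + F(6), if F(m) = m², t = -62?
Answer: 45768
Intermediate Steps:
q(T) = ¾ + T/8 (q(T) = -(-6 - T)/8 = ¾ + T/8)
148*((50 + q(6))*(t + 68)) + F(6) = 148*((50 + (¾ + (⅛)*6))*(-62 + 68)) + 6² = 148*((50 + (¾ + ¾))*6) + 36 = 148*((50 + 3/2)*6) + 36 = 148*((103/2)*6) + 36 = 148*309 + 36 = 45732 + 36 = 45768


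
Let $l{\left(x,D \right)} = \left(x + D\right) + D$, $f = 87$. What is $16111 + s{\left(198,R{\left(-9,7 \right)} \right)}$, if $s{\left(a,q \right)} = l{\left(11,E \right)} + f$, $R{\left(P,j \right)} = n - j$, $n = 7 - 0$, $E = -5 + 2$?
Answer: $16203$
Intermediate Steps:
$E = -3$
$n = 7$ ($n = 7 + 0 = 7$)
$l{\left(x,D \right)} = x + 2 D$ ($l{\left(x,D \right)} = \left(D + x\right) + D = x + 2 D$)
$R{\left(P,j \right)} = 7 - j$
$s{\left(a,q \right)} = 92$ ($s{\left(a,q \right)} = \left(11 + 2 \left(-3\right)\right) + 87 = \left(11 - 6\right) + 87 = 5 + 87 = 92$)
$16111 + s{\left(198,R{\left(-9,7 \right)} \right)} = 16111 + 92 = 16203$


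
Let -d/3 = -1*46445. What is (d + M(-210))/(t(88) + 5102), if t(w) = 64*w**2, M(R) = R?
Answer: 46375/166906 ≈ 0.27785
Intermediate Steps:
d = 139335 (d = -(-3)*46445 = -3*(-46445) = 139335)
(d + M(-210))/(t(88) + 5102) = (139335 - 210)/(64*88**2 + 5102) = 139125/(64*7744 + 5102) = 139125/(495616 + 5102) = 139125/500718 = 139125*(1/500718) = 46375/166906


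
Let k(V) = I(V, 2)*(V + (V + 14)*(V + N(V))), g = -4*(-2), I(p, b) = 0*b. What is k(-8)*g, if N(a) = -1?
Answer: 0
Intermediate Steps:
I(p, b) = 0
g = 8
k(V) = 0 (k(V) = 0*(V + (V + 14)*(V - 1)) = 0*(V + (14 + V)*(-1 + V)) = 0*(V + (-1 + V)*(14 + V)) = 0)
k(-8)*g = 0*8 = 0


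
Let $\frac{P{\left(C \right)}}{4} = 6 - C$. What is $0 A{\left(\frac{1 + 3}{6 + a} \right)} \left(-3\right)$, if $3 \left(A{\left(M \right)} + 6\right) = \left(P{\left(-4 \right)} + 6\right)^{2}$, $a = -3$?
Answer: $0$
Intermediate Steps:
$P{\left(C \right)} = 24 - 4 C$ ($P{\left(C \right)} = 4 \left(6 - C\right) = 24 - 4 C$)
$A{\left(M \right)} = \frac{2098}{3}$ ($A{\left(M \right)} = -6 + \frac{\left(\left(24 - -16\right) + 6\right)^{2}}{3} = -6 + \frac{\left(\left(24 + 16\right) + 6\right)^{2}}{3} = -6 + \frac{\left(40 + 6\right)^{2}}{3} = -6 + \frac{46^{2}}{3} = -6 + \frac{1}{3} \cdot 2116 = -6 + \frac{2116}{3} = \frac{2098}{3}$)
$0 A{\left(\frac{1 + 3}{6 + a} \right)} \left(-3\right) = 0 \cdot \frac{2098}{3} \left(-3\right) = 0 \left(-3\right) = 0$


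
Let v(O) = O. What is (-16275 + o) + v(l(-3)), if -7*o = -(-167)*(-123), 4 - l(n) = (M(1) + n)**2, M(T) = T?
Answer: -93384/7 ≈ -13341.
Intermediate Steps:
l(n) = 4 - (1 + n)**2
o = 20541/7 (o = -(-167)*(-1*(-123))/7 = -(-167)*123/7 = -1/7*(-20541) = 20541/7 ≈ 2934.4)
(-16275 + o) + v(l(-3)) = (-16275 + 20541/7) + (4 - (1 - 3)**2) = -93384/7 + (4 - 1*(-2)**2) = -93384/7 + (4 - 1*4) = -93384/7 + (4 - 4) = -93384/7 + 0 = -93384/7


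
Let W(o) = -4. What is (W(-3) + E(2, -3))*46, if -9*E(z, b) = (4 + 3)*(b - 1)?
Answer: -368/9 ≈ -40.889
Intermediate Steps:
E(z, b) = 7/9 - 7*b/9 (E(z, b) = -(4 + 3)*(b - 1)/9 = -7*(-1 + b)/9 = -(-7 + 7*b)/9 = 7/9 - 7*b/9)
(W(-3) + E(2, -3))*46 = (-4 + (7/9 - 7/9*(-3)))*46 = (-4 + (7/9 + 7/3))*46 = (-4 + 28/9)*46 = -8/9*46 = -368/9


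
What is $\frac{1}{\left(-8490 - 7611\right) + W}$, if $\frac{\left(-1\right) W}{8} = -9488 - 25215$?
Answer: $\frac{1}{261523} \approx 3.8238 \cdot 10^{-6}$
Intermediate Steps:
$W = 277624$ ($W = - 8 \left(-9488 - 25215\right) = \left(-8\right) \left(-34703\right) = 277624$)
$\frac{1}{\left(-8490 - 7611\right) + W} = \frac{1}{\left(-8490 - 7611\right) + 277624} = \frac{1}{-16101 + 277624} = \frac{1}{261523}$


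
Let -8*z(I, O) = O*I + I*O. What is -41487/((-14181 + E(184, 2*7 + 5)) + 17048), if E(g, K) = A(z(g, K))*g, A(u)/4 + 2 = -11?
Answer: 41487/6701 ≈ 6.1912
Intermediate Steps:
z(I, O) = -I*O/4 (z(I, O) = -(O*I + I*O)/8 = -(I*O + I*O)/8 = -I*O/4)
A(u) = -52 (A(u) = -8 + 4*(-11) = -8 - 44 = -52)
E(g, K) = -52*g
-41487/((-14181 + E(184, 2*7 + 5)) + 17048) = -41487/((-14181 - 52*184) + 17048) = -41487/((-14181 - 9568) + 17048) = -41487/(-23749 + 17048) = -41487/(-6701) = -41487*(-1/6701) = 41487/6701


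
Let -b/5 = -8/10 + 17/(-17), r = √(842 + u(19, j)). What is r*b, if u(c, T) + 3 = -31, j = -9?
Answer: 18*√202 ≈ 255.83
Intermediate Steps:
u(c, T) = -34 (u(c, T) = -3 - 31 = -34)
r = 2*√202 (r = √(842 - 34) = √808 = 2*√202 ≈ 28.425)
b = 9 (b = -5*(-8/10 + 17/(-17)) = -5*(-8*⅒ + 17*(-1/17)) = -5*(-⅘ - 1) = -5*(-9/5) = 9)
r*b = (2*√202)*9 = 18*√202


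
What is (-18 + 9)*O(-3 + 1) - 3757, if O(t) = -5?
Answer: -3712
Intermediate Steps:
(-18 + 9)*O(-3 + 1) - 3757 = (-18 + 9)*(-5) - 3757 = -9*(-5) - 3757 = 45 - 3757 = -3712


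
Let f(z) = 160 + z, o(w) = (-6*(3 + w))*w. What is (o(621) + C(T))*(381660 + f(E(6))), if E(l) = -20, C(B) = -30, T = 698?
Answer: -887705617200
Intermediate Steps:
o(w) = w*(-18 - 6*w) (o(w) = (-18 - 6*w)*w = w*(-18 - 6*w))
(o(621) + C(T))*(381660 + f(E(6))) = (-6*621*(3 + 621) - 30)*(381660 + (160 - 20)) = (-6*621*624 - 30)*(381660 + 140) = (-2325024 - 30)*381800 = -2325054*381800 = -887705617200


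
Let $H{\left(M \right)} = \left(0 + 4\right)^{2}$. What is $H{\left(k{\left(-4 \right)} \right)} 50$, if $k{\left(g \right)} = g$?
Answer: $800$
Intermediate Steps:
$H{\left(M \right)} = 16$ ($H{\left(M \right)} = 4^{2} = 16$)
$H{\left(k{\left(-4 \right)} \right)} 50 = 16 \cdot 50 = 800$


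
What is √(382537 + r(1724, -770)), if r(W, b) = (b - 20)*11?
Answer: √373847 ≈ 611.43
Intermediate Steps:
r(W, b) = -220 + 11*b (r(W, b) = (-20 + b)*11 = -220 + 11*b)
√(382537 + r(1724, -770)) = √(382537 + (-220 + 11*(-770))) = √(382537 + (-220 - 8470)) = √(382537 - 8690) = √373847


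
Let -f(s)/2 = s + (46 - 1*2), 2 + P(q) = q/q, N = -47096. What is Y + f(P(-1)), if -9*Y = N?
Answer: 46322/9 ≈ 5146.9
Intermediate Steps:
P(q) = -1 (P(q) = -2 + q/q = -2 + 1 = -1)
Y = 47096/9 (Y = -1/9*(-47096) = 47096/9 ≈ 5232.9)
f(s) = -88 - 2*s (f(s) = -2*(s + (46 - 1*2)) = -2*(s + (46 - 2)) = -2*(s + 44) = -2*(44 + s) = -88 - 2*s)
Y + f(P(-1)) = 47096/9 + (-88 - 2*(-1)) = 47096/9 + (-88 + 2) = 47096/9 - 86 = 46322/9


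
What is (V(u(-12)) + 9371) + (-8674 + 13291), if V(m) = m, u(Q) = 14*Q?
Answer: 13820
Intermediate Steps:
(V(u(-12)) + 9371) + (-8674 + 13291) = (14*(-12) + 9371) + (-8674 + 13291) = (-168 + 9371) + 4617 = 9203 + 4617 = 13820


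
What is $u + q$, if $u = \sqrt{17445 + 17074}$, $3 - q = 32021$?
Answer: $-32018 + \sqrt{34519} \approx -31832.0$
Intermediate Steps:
$q = -32018$ ($q = 3 - 32021 = -32018$)
$u = \sqrt{34519} \approx 185.79$
$u + q = \sqrt{34519} - 32018 = -32018 + \sqrt{34519}$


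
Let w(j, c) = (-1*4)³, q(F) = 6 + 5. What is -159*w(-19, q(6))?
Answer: 10176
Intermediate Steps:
q(F) = 11
w(j, c) = -64 (w(j, c) = (-4)³ = -64)
-159*w(-19, q(6)) = -159*(-64) = 10176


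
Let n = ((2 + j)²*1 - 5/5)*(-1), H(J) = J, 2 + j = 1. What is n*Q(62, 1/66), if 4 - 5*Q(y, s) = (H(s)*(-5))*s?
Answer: 0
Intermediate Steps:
j = -1 (j = -2 + 1 = -1)
Q(y, s) = ⅘ + s² (Q(y, s) = ⅘ - s*(-5)*s/5 = ⅘ - (-5*s)*s/5 = ⅘ - (-1)*s² = ⅘ + s²)
n = 0 (n = ((2 - 1)²*1 - 5/5)*(-1) = (1²*1 - 5*⅕)*(-1) = (1*1 - 1)*(-1) = (1 - 1)*(-1) = 0*(-1) = 0)
n*Q(62, 1/66) = 0*(⅘ + (1/66)²) = 0*(⅘ + 1/4356) = 0*(17429/21780) = 0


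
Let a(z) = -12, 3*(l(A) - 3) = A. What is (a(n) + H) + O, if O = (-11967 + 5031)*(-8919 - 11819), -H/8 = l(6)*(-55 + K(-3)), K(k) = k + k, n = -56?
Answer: 143841196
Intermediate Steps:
l(A) = 3 + A/3
K(k) = 2*k
H = 2440 (H = -8*(3 + (1/3)*6)*(-55 + 2*(-3)) = -8*(3 + 2)*(-55 - 6) = -40*(-61) = -8*(-305) = 2440)
O = 143838768 (O = -6936*(-20738) = 143838768)
(a(n) + H) + O = (-12 + 2440) + 143838768 = 2428 + 143838768 = 143841196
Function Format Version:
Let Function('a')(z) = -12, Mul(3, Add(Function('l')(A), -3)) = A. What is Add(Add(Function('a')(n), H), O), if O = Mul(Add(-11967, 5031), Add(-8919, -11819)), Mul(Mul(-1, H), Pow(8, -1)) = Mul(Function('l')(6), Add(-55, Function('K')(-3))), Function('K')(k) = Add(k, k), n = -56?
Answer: 143841196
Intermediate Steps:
Function('l')(A) = Add(3, Mul(Rational(1, 3), A))
Function('K')(k) = Mul(2, k)
H = 2440 (H = Mul(-8, Mul(Add(3, Mul(Rational(1, 3), 6)), Add(-55, Mul(2, -3)))) = Mul(-8, Mul(Add(3, 2), Add(-55, -6))) = Mul(-8, Mul(5, -61)) = Mul(-8, -305) = 2440)
O = 143838768 (O = Mul(-6936, -20738) = 143838768)
Add(Add(Function('a')(n), H), O) = Add(Add(-12, 2440), 143838768) = Add(2428, 143838768) = 143841196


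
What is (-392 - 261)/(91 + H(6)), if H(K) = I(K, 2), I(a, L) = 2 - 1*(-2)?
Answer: -653/95 ≈ -6.8737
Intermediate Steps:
I(a, L) = 4 (I(a, L) = 2 + 2 = 4)
H(K) = 4
(-392 - 261)/(91 + H(6)) = (-392 - 261)/(91 + 4) = -653/95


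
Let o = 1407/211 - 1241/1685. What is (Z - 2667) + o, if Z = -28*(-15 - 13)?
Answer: -667363461/355535 ≈ -1877.1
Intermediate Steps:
o = 2108944/355535 (o = 1407*(1/211) - 1241*1/1685 = 1407/211 - 1241/1685 = 2108944/355535 ≈ 5.9317)
Z = 784 (Z = -28*(-28) = 784)
(Z - 2667) + o = (784 - 2667) + 2108944/355535 = -1883 + 2108944/355535 = -667363461/355535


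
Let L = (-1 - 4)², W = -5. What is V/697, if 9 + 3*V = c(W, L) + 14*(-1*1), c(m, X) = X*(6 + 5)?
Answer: 84/697 ≈ 0.12052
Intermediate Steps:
L = 25 (L = (-5)² = 25)
c(m, X) = 11*X (c(m, X) = X*11 = 11*X)
V = 84 (V = -3 + (11*25 + 14*(-1*1))/3 = -3 + (275 + 14*(-1))/3 = -3 + (275 - 14)/3 = -3 + (⅓)*261 = -3 + 87 = 84)
V/697 = 84/697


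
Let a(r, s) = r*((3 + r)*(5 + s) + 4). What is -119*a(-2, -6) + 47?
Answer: 761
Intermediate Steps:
a(r, s) = r*(4 + (3 + r)*(5 + s))
-119*a(-2, -6) + 47 = -(-238)*(19 + 3*(-6) + 5*(-2) - 2*(-6)) + 47 = -(-238)*(19 - 18 - 10 + 12) + 47 = -(-238)*3 + 47 = -119*(-6) + 47 = 714 + 47 = 761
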